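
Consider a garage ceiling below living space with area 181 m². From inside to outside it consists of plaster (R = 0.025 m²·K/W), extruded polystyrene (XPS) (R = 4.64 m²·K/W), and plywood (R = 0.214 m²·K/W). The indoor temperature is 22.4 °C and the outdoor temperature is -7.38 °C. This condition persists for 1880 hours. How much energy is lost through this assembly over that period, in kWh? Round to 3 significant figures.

R_total = 0.025 + 4.64 + 0.214 = 4.879 m²·K/W
Q = 181 × (22.4 − (-7.38)) / 4.879 = 1105 W
E = 1105 W × 1880 h / 1000 = 2077 kWh

2080 kWh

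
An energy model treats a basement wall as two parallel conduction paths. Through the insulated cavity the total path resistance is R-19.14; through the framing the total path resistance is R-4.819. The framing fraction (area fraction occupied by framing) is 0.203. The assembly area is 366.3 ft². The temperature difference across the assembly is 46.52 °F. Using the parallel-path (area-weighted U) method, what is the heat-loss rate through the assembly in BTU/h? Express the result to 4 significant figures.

1427 BTU/h

U_eff = 0.797/19.14 + 0.203/4.819 = 0.041641 + 0.042125 = 0.083765
R_eff = 1/U_eff = 11.938 ft²·°F·h/BTU
Q = 366.3 × 46.52 / 11.938 = 1427.4 BTU/h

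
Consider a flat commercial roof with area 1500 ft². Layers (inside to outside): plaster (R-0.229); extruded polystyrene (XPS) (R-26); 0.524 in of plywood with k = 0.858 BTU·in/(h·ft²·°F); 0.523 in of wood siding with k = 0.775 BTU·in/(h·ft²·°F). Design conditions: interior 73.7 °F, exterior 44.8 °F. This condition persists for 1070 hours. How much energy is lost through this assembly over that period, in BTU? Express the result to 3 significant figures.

1690000 BTU

0.524/0.858 = 0.6107
0.523/0.775 = 0.6748
R_total = 0.229 + 26 + 0.6107 + 0.6748 = 27.51 ft²·°F·h/BTU
Q = 1500 × (73.7 − 44.8) / 27.51 = 1576 BTU/h
E = 1576 × 1070 = 1686000 BTU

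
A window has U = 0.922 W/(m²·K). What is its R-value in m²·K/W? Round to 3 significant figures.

1.08 m²·K/W

R = 1/U = 1/0.922 = 1.085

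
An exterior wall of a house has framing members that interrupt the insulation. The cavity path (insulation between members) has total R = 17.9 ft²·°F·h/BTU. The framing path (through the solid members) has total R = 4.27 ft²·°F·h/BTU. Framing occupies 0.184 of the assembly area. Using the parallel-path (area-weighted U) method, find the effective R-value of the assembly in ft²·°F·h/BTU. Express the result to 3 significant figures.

11.3 ft²·°F·h/BTU

U_eff = 0.816/17.9 + 0.184/4.27 = 0.04559 + 0.04309 = 0.08868
R_eff = 1/U_eff = 11.28 ft²·°F·h/BTU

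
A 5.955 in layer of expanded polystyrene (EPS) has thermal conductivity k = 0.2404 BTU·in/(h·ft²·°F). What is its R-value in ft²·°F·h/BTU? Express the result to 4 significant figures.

24.77 ft²·°F·h/BTU

R = L/k = 5.955/0.2404 = 24.771 ft²·°F·h/BTU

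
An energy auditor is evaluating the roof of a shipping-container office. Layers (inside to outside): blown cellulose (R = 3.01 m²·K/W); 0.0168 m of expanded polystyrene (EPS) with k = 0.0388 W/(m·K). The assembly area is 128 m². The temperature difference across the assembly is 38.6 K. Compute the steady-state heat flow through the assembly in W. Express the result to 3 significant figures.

0.0168/0.0388 = 0.433
R_total = 3.01 + 0.433 = 3.443 m²·K/W
Q = A·ΔT/R = 128 × 38.6 / 3.443 = 1435 W

1440 W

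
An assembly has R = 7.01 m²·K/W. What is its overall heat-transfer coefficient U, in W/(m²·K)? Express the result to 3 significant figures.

U = 1/R = 1/7.01 = 0.1427

0.143 W/(m²·K)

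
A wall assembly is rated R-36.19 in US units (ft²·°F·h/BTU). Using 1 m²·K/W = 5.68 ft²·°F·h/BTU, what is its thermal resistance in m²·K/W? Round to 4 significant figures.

6.371 m²·K/W

R_SI = 36.19/5.68 = 6.3715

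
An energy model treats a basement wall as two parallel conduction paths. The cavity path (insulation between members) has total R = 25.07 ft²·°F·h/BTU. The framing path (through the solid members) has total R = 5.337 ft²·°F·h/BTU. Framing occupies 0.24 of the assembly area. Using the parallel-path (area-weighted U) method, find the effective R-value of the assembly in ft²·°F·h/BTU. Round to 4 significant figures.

U_eff = 0.76/25.07 + 0.24/5.337 = 0.030315 + 0.044969 = 0.075284
R_eff = 1/U_eff = 13.283 ft²·°F·h/BTU

13.28 ft²·°F·h/BTU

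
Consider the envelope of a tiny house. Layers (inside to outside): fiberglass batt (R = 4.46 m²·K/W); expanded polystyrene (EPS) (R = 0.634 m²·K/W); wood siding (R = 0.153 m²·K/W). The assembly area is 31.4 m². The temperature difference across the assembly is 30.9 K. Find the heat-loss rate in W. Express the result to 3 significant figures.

R_total = 4.46 + 0.634 + 0.153 = 5.247 m²·K/W
Q = A·ΔT/R = 31.4 × 30.9 / 5.247 = 184.9 W

185 W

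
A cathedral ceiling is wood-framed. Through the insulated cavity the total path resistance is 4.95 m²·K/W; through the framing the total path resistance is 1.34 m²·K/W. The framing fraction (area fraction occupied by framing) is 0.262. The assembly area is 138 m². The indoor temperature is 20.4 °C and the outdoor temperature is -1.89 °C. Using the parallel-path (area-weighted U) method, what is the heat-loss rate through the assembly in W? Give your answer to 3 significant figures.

1060 W

U_eff = 0.738/4.95 + 0.262/1.34 = 0.1491 + 0.1955 = 0.3446
R_eff = 1/U_eff = 2.902 m²·K/W
Q = 138 × (20.4 − (-1.89)) / 2.902 = 1060 W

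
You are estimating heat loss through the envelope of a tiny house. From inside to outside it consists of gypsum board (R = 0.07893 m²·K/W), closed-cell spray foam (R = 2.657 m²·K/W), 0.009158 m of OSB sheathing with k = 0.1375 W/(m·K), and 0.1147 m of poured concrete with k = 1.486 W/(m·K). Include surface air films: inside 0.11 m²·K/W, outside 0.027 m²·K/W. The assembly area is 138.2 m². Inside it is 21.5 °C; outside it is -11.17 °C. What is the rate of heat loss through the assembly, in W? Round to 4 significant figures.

1497 W

0.009158/0.1375 = 0.066604
0.1147/1.486 = 0.077187
R_total = 0.11 + 0.07893 + 2.657 + 0.066604 + 0.077187 + 0.027 = 3.0167 m²·K/W
Q = A·ΔT/R = 138.2 × (21.5 − (-11.17)) / 3.0167 = 1496.7 W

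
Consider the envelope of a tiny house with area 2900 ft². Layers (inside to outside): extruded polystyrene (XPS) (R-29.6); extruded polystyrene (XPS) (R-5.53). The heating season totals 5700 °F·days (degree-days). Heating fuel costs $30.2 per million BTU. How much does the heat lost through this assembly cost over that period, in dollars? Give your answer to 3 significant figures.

R_total = 29.6 + 5.53 = 35.13 ft²·°F·h/BTU
E = A × HDD × 24 / R = 2900 × 5700 × 24 / 35.13 = 11290000 BTU
Cost = 11290000/10⁶ × 30.2 = $341

341 dollars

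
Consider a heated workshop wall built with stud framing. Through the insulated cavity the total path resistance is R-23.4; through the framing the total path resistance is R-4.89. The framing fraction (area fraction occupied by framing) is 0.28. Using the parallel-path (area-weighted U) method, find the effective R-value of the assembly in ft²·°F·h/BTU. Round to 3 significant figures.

11.4 ft²·°F·h/BTU

U_eff = 0.72/23.4 + 0.28/4.89 = 0.03077 + 0.05726 = 0.08803
R_eff = 1/U_eff = 11.36 ft²·°F·h/BTU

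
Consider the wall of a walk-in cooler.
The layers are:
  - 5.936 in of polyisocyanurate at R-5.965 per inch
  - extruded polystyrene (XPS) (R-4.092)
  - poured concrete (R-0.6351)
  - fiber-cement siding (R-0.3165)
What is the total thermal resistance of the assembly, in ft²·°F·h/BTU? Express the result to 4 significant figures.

5.936 × 5.965 = 35.408
R_total = 35.408 + 4.092 + 0.6351 + 0.3165 = 40.452 ft²·°F·h/BTU

40.45 ft²·°F·h/BTU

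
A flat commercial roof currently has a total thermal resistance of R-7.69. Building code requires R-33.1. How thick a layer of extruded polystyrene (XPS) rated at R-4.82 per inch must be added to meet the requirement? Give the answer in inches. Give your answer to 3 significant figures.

5.27 in

ΔR = 33.1 − 7.69 = 25.41 ft²·°F·h/BTU
L = ΔR / (R/in) = 25.41/4.82 = 5.272 in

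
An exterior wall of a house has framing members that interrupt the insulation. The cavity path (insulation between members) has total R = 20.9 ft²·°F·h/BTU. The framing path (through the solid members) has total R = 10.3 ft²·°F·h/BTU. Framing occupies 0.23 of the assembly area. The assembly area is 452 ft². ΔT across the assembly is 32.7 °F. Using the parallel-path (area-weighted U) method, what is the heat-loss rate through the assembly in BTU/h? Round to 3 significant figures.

875 BTU/h

U_eff = 0.77/20.9 + 0.23/10.3 = 0.03684 + 0.02233 = 0.05917
R_eff = 1/U_eff = 16.9 ft²·°F·h/BTU
Q = 452 × 32.7 / 16.9 = 874.6 BTU/h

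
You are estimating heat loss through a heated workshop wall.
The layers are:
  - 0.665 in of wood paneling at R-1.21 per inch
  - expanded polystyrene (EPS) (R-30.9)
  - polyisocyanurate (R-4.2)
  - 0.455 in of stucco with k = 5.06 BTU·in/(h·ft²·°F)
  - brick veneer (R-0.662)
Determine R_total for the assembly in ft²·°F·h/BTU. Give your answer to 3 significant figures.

36.7 ft²·°F·h/BTU

0.665 × 1.21 = 0.8046
0.455/5.06 = 0.08992
R_total = 0.8046 + 30.9 + 4.2 + 0.08992 + 0.662 = 36.66 ft²·°F·h/BTU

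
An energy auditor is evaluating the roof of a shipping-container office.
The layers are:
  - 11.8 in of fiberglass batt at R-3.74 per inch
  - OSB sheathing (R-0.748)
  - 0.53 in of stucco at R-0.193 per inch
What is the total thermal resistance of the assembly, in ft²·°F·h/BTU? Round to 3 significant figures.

11.8 × 3.74 = 44.13
0.53 × 0.193 = 0.1023
R_total = 44.13 + 0.748 + 0.1023 = 44.98 ft²·°F·h/BTU

45.0 ft²·°F·h/BTU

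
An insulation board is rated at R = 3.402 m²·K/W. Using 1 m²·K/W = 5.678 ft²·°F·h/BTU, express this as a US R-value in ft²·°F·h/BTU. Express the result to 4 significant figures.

R_US = 3.402 × 5.678 = 19.317

19.32 ft²·°F·h/BTU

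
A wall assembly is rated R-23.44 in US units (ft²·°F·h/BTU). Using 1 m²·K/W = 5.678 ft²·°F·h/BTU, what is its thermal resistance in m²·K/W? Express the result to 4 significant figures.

R_SI = 23.44/5.678 = 4.1282

4.128 m²·K/W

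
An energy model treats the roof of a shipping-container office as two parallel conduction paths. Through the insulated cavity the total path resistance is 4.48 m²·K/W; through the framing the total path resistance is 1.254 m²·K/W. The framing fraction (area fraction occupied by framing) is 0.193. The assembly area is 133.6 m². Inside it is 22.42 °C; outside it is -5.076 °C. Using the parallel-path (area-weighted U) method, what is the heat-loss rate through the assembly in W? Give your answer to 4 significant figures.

U_eff = 0.807/4.48 + 0.193/1.254 = 0.18013 + 0.15391 = 0.33404
R_eff = 1/U_eff = 2.9936 m²·K/W
Q = 133.6 × (22.42 − (-5.076)) / 2.9936 = 1227.1 W

1227 W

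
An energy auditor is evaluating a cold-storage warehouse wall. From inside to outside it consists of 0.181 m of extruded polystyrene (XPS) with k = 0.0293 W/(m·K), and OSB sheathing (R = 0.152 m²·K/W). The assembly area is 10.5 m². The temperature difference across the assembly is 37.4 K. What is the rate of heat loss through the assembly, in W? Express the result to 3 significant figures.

0.181/0.0293 = 6.177
R_total = 6.177 + 0.152 = 6.329 m²·K/W
Q = A·ΔT/R = 10.5 × 37.4 / 6.329 = 62.04 W

62.0 W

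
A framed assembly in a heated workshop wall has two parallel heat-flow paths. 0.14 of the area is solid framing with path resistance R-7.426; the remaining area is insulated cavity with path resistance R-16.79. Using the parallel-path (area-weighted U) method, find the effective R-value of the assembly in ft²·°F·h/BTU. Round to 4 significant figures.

14.27 ft²·°F·h/BTU

U_eff = 0.86/16.79 + 0.14/7.426 = 0.051221 + 0.018853 = 0.070074
R_eff = 1/U_eff = 14.271 ft²·°F·h/BTU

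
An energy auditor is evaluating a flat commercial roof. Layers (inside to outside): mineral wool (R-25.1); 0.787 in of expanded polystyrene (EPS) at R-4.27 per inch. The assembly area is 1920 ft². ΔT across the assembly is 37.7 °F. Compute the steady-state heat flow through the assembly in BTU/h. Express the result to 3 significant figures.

2540 BTU/h

0.787 × 4.27 = 3.36
R_total = 25.1 + 3.36 = 28.46 ft²·°F·h/BTU
Q = A·ΔT/R = 1920 × 37.7 / 28.46 = 2543 BTU/h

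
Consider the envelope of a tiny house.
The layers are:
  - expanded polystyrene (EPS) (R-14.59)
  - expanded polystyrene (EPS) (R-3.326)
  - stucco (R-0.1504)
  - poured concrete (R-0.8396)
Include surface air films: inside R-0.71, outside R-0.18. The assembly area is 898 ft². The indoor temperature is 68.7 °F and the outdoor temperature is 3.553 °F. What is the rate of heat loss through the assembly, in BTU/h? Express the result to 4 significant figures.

2955 BTU/h

R_total = 0.71 + 14.59 + 3.326 + 0.1504 + 0.8396 + 0.18 = 19.796 ft²·°F·h/BTU
Q = A·ΔT/R = 898 × (68.7 − 3.553) / 19.796 = 2955.2 BTU/h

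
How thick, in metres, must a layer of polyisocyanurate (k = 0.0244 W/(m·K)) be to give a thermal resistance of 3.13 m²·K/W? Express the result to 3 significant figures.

0.0764 m

L = R·k = 3.13 × 0.0244 = 0.07637 m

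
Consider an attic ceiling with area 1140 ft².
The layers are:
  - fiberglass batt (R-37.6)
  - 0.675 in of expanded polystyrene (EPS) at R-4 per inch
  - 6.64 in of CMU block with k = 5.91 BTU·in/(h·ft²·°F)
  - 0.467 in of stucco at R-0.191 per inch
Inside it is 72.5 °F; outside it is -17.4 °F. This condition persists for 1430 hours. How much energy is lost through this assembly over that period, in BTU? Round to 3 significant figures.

3530000 BTU

0.675 × 4 = 2.7
6.64/5.91 = 1.124
0.467 × 0.191 = 0.0892
R_total = 37.6 + 2.7 + 1.124 + 0.0892 = 41.51 ft²·°F·h/BTU
Q = 1140 × (72.5 − (-17.4)) / 41.51 = 2469 BTU/h
E = 2469 × 1430 = 3530000 BTU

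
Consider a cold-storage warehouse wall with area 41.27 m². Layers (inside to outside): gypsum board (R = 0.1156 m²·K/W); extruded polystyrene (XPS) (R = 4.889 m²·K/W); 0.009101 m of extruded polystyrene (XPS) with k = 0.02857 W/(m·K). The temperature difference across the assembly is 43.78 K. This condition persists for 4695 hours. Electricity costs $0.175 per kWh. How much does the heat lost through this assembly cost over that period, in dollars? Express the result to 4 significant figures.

278.9 dollars

0.009101/0.02857 = 0.31855
R_total = 0.1156 + 4.889 + 0.31855 = 5.3232 m²·K/W
Q = 41.27 × 43.78 / 5.3232 = 339.42 W
E = 339.42 W × 4695 h / 1000 = 1593.6 kWh
Cost = 1593.6 × 0.175 = $278.88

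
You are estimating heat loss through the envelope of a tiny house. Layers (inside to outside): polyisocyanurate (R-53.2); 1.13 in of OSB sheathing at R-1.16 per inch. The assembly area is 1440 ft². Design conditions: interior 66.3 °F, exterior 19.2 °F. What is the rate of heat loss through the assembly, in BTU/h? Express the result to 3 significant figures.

1240 BTU/h

1.13 × 1.16 = 1.311
R_total = 53.2 + 1.311 = 54.51 ft²·°F·h/BTU
Q = A·ΔT/R = 1440 × (66.3 − 19.2) / 54.51 = 1244 BTU/h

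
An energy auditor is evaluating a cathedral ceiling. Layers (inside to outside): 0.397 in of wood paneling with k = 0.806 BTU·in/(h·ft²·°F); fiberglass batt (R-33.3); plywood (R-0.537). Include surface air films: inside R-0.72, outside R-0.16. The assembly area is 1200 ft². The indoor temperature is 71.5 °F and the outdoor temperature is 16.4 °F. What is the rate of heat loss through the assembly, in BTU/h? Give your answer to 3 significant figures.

0.397/0.806 = 0.4926
R_total = 0.72 + 0.4926 + 33.3 + 0.537 + 0.16 = 35.21 ft²·°F·h/BTU
Q = A·ΔT/R = 1200 × (71.5 − 16.4) / 35.21 = 1878 BTU/h

1880 BTU/h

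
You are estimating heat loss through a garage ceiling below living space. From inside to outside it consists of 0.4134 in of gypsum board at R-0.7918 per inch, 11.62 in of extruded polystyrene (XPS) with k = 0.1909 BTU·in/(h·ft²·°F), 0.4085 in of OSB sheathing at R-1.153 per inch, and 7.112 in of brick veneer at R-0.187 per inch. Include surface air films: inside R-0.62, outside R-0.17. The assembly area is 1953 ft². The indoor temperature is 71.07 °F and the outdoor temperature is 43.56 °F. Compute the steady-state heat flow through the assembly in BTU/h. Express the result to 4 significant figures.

0.4134 × 0.7918 = 0.32733
11.62/0.1909 = 60.87
0.4085 × 1.153 = 0.471
7.112 × 0.187 = 1.3299
R_total = 0.62 + 0.32733 + 60.87 + 0.471 + 1.3299 + 0.17 = 63.788 ft²·°F·h/BTU
Q = A·ΔT/R = 1953 × (71.07 − 43.56) / 63.788 = 842.28 BTU/h

842.3 BTU/h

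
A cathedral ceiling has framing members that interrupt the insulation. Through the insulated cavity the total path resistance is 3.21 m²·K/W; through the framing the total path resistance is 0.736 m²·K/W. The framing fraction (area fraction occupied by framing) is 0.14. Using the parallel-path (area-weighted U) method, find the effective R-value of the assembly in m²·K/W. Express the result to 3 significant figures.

U_eff = 0.86/3.21 + 0.14/0.736 = 0.2679 + 0.1902 = 0.4581
R_eff = 1/U_eff = 2.183 m²·K/W

2.18 m²·K/W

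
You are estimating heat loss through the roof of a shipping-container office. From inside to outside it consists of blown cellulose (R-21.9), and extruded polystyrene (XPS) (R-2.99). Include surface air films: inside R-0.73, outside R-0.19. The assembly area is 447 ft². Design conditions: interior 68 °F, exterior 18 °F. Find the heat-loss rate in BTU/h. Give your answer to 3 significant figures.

866 BTU/h

R_total = 0.73 + 21.9 + 2.99 + 0.19 = 25.81 ft²·°F·h/BTU
Q = A·ΔT/R = 447 × (68 − 18) / 25.81 = 865.9 BTU/h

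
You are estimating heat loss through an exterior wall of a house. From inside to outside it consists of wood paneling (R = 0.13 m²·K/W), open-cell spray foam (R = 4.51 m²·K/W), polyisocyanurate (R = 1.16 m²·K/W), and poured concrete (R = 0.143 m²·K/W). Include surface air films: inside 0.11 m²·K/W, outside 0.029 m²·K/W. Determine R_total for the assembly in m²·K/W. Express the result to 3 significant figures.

6.08 m²·K/W

R_total = 0.11 + 0.13 + 4.51 + 1.16 + 0.143 + 0.029 = 6.082 m²·K/W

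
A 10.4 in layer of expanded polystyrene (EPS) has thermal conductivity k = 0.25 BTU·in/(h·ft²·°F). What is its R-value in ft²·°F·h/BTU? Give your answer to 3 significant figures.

R = L/k = 10.4/0.25 = 41.6 ft²·°F·h/BTU

41.6 ft²·°F·h/BTU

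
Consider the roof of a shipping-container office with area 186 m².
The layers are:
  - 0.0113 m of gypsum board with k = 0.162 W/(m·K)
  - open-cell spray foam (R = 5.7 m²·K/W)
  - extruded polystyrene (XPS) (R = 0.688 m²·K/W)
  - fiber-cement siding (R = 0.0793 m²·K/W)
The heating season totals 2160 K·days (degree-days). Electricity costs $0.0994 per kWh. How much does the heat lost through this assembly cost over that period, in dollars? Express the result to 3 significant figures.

147 dollars

0.0113/0.162 = 0.06975
R_total = 0.06975 + 5.7 + 0.688 + 0.0793 = 6.537 m²·K/W
E = A × HDD × 24 / R / 1000 = 186 × 2160 × 24 / 6.537 / 1000 = 1475 kWh
Cost = 1475 × 0.0994 = $146.6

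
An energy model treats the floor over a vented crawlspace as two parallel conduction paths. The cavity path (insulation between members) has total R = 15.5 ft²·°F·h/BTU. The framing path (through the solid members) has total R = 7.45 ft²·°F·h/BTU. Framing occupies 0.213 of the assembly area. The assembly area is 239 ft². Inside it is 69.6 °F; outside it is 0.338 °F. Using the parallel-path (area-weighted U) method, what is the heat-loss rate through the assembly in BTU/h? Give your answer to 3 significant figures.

1310 BTU/h

U_eff = 0.787/15.5 + 0.213/7.45 = 0.05077 + 0.02859 = 0.07936
R_eff = 1/U_eff = 12.6 ft²·°F·h/BTU
Q = 239 × (69.6 − 0.338) / 12.6 = 1314 BTU/h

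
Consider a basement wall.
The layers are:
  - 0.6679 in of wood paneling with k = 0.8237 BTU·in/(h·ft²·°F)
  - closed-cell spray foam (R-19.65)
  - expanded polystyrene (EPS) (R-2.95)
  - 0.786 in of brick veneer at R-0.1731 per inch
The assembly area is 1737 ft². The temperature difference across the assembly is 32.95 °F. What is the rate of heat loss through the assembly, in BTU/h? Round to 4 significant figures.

0.6679/0.8237 = 0.81085
0.786 × 0.1731 = 0.13606
R_total = 0.81085 + 19.65 + 2.95 + 0.13606 = 23.547 ft²·°F·h/BTU
Q = A·ΔT/R = 1737 × 32.95 / 23.547 = 2430.6 BTU/h

2431 BTU/h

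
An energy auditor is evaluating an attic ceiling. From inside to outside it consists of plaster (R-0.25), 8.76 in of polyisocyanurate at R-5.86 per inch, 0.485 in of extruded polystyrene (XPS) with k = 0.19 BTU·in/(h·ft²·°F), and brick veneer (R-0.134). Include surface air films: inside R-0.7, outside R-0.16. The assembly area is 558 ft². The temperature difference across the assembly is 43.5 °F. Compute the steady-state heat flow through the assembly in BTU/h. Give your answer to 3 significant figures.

8.76 × 5.86 = 51.33
0.485/0.19 = 2.553
R_total = 0.7 + 0.25 + 51.33 + 2.553 + 0.134 + 0.16 = 55.13 ft²·°F·h/BTU
Q = A·ΔT/R = 558 × 43.5 / 55.13 = 440.3 BTU/h

440 BTU/h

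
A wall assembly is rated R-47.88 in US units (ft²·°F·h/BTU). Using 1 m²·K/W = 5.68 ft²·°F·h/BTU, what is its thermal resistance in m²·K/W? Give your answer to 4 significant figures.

8.430 m²·K/W

R_SI = 47.88/5.68 = 8.4296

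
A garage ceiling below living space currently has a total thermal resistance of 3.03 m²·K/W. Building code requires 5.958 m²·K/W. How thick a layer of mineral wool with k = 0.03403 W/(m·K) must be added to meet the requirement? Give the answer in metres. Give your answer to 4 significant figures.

ΔR = 5.958 − 3.03 = 2.928 m²·K/W
L = ΔR × k = 2.928 × 0.03403 = 0.09964 m

0.09964 m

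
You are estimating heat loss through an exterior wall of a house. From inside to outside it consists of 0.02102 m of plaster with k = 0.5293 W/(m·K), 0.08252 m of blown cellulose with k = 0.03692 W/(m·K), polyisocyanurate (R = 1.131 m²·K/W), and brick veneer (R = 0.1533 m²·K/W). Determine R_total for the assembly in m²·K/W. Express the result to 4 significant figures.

3.559 m²·K/W

0.02102/0.5293 = 0.039713
0.08252/0.03692 = 2.2351
R_total = 0.039713 + 2.2351 + 1.131 + 0.1533 = 3.5591 m²·K/W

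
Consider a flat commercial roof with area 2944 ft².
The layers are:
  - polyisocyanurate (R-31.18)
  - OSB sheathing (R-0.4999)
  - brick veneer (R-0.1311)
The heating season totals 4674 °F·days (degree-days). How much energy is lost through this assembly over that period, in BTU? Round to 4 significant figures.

10380000 BTU

R_total = 31.18 + 0.4999 + 0.1311 = 31.811 ft²·°F·h/BTU
E = A × HDD × 24 / R = 2944 × 4674 × 24 / 31.811 = 10382000 BTU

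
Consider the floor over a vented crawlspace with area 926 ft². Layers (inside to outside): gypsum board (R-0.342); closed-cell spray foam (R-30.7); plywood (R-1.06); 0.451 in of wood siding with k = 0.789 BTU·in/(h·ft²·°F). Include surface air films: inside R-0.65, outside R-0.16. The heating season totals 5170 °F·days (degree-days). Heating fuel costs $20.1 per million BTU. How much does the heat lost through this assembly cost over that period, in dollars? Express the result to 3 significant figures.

0.451/0.789 = 0.5716
R_total = 0.65 + 0.342 + 30.7 + 1.06 + 0.5716 + 0.16 = 33.48 ft²·°F·h/BTU
E = A × HDD × 24 / R = 926 × 5170 × 24 / 33.48 = 3431000 BTU
Cost = 3431000/10⁶ × 20.1 = $68.97

69.0 dollars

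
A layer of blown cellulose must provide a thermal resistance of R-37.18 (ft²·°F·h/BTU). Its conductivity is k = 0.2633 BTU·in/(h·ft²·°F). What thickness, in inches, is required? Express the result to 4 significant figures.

9.789 in

L = R × k = 37.18 × 0.2633 = 9.7895 in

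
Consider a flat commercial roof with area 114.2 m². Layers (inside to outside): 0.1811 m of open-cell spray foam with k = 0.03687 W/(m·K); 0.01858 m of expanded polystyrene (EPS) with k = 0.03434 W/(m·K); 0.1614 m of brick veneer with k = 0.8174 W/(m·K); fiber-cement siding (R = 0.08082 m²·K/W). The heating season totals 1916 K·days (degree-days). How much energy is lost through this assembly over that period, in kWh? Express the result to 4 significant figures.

916.3 kWh

0.1811/0.03687 = 4.9119
0.01858/0.03434 = 0.54106
0.1614/0.8174 = 0.19746
R_total = 4.9119 + 0.54106 + 0.19746 + 0.08082 = 5.7312 m²·K/W
E = A × HDD × 24 / R / 1000 = 114.2 × 1916 × 24 / 5.7312 / 1000 = 916.28 kWh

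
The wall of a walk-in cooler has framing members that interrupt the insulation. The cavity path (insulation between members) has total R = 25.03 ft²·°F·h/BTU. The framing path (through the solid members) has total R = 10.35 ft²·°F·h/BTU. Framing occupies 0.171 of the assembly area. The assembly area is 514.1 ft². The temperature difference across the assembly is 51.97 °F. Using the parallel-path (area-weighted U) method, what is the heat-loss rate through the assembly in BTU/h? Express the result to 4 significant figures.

1326 BTU/h

U_eff = 0.829/25.03 + 0.171/10.35 = 0.03312 + 0.016522 = 0.049642
R_eff = 1/U_eff = 20.144 ft²·°F·h/BTU
Q = 514.1 × 51.97 / 20.144 = 1326.3 BTU/h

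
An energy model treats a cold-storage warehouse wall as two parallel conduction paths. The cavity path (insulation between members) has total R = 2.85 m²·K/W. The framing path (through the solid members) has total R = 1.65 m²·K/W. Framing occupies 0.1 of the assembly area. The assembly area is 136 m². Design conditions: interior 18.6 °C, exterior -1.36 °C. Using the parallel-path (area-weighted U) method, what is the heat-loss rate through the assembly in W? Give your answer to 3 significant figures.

1020 W

U_eff = 0.9/2.85 + 0.1/1.65 = 0.3158 + 0.06061 = 0.3764
R_eff = 1/U_eff = 2.657 m²·K/W
Q = 136 × (18.6 − (-1.36)) / 2.657 = 1022 W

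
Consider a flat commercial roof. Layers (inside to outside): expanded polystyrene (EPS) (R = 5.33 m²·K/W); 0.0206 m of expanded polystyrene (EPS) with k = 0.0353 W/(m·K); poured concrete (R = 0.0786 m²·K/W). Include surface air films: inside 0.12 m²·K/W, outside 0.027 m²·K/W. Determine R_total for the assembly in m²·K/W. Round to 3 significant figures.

0.0206/0.0353 = 0.5836
R_total = 0.12 + 5.33 + 0.5836 + 0.0786 + 0.027 = 6.139 m²·K/W

6.14 m²·K/W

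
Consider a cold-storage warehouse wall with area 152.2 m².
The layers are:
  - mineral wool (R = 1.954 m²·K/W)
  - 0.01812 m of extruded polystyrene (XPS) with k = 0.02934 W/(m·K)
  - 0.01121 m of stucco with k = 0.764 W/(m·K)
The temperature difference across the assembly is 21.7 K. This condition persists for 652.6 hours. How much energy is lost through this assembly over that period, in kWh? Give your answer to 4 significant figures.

833.4 kWh

0.01812/0.02934 = 0.61759
0.01121/0.764 = 0.014673
R_total = 1.954 + 0.61759 + 0.014673 = 2.5863 m²·K/W
Q = 152.2 × 21.7 / 2.5863 = 1277 W
E = 1277 W × 652.6 h / 1000 = 833.39 kWh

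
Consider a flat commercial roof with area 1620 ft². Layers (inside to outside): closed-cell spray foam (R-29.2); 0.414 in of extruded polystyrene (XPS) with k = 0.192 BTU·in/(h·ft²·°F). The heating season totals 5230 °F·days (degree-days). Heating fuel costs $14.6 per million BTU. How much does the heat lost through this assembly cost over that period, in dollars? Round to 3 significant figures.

0.414/0.192 = 2.156
R_total = 29.2 + 2.156 = 31.36 ft²·°F·h/BTU
E = A × HDD × 24 / R = 1620 × 5230 × 24 / 31.36 = 6485000 BTU
Cost = 6485000/10⁶ × 14.6 = $94.68

94.7 dollars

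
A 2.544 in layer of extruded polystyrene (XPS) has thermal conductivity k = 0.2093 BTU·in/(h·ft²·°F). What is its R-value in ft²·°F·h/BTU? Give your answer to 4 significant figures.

12.15 ft²·°F·h/BTU

R = L/k = 2.544/0.2093 = 12.155 ft²·°F·h/BTU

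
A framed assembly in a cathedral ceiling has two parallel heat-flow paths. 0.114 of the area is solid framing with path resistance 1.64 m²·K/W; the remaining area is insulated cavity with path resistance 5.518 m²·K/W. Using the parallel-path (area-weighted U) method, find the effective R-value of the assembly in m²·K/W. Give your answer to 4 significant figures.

4.346 m²·K/W

U_eff = 0.886/5.518 + 0.114/1.64 = 0.16057 + 0.069512 = 0.23008
R_eff = 1/U_eff = 4.3464 m²·K/W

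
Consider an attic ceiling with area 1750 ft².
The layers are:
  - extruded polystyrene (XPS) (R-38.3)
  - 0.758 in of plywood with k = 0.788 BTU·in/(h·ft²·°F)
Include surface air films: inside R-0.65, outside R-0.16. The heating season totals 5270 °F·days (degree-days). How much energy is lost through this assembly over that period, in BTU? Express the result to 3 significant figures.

5520000 BTU

0.758/0.788 = 0.9619
R_total = 0.65 + 38.3 + 0.9619 + 0.16 = 40.07 ft²·°F·h/BTU
E = A × HDD × 24 / R = 1750 × 5270 × 24 / 40.07 = 5524000 BTU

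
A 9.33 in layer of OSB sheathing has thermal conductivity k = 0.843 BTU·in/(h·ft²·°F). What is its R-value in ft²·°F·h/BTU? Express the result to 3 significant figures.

R = L/k = 9.33/0.843 = 11.07 ft²·°F·h/BTU

11.1 ft²·°F·h/BTU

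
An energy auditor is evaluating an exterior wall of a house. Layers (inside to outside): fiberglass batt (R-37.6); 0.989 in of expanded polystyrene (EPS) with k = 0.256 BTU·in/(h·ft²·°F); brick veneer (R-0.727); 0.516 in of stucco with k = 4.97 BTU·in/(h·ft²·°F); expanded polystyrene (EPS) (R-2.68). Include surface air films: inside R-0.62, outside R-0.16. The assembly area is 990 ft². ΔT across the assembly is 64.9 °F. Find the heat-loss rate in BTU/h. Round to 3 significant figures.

0.989/0.256 = 3.863
0.516/4.97 = 0.1038
R_total = 0.62 + 37.6 + 3.863 + 0.727 + 0.1038 + 2.68 + 0.16 = 45.75 ft²·°F·h/BTU
Q = A·ΔT/R = 990 × 64.9 / 45.75 = 1404 BTU/h

1400 BTU/h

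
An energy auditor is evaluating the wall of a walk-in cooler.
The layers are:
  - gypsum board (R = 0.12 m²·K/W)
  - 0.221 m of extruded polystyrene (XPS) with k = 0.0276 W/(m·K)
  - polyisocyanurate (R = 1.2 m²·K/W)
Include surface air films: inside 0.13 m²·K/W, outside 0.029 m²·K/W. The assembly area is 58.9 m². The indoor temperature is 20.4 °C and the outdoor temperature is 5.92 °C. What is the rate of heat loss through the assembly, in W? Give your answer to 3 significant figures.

0.221/0.0276 = 8.007
R_total = 0.13 + 0.12 + 8.007 + 1.2 + 0.029 = 9.486 m²·K/W
Q = A·ΔT/R = 58.9 × (20.4 − 5.92) / 9.486 = 89.91 W

89.9 W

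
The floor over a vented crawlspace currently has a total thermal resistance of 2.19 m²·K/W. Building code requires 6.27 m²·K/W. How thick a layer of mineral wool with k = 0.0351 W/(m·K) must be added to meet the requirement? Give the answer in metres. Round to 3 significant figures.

0.143 m

ΔR = 6.27 − 2.19 = 4.08 m²·K/W
L = ΔR × k = 4.08 × 0.0351 = 0.1432 m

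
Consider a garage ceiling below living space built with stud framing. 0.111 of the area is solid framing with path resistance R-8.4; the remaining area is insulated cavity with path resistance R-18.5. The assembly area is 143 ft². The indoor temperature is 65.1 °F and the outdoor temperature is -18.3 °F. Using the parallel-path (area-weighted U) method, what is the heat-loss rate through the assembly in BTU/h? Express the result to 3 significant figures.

U_eff = 0.889/18.5 + 0.111/8.4 = 0.04805 + 0.01321 = 0.06127
R_eff = 1/U_eff = 16.32 ft²·°F·h/BTU
Q = 143 × (65.1 − (-18.3)) / 16.32 = 730.7 BTU/h

731 BTU/h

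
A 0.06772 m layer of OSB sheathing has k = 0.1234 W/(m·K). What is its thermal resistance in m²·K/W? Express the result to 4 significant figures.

R = L/k = 0.06772/0.1234 = 0.54878 m²·K/W

0.5488 m²·K/W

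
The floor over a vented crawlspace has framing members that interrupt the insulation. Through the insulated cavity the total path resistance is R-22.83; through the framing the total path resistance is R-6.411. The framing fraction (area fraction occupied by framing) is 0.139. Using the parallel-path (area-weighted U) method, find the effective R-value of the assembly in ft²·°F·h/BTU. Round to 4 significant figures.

16.84 ft²·°F·h/BTU

U_eff = 0.861/22.83 + 0.139/6.411 = 0.037714 + 0.021681 = 0.059395
R_eff = 1/U_eff = 16.836 ft²·°F·h/BTU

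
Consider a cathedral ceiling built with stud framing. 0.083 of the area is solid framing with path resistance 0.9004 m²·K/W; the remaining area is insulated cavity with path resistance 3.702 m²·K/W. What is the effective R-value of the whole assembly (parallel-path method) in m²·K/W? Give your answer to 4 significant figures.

2.942 m²·K/W

U_eff = 0.917/3.702 + 0.083/0.9004 = 0.2477 + 0.092181 = 0.33989
R_eff = 1/U_eff = 2.9422 m²·K/W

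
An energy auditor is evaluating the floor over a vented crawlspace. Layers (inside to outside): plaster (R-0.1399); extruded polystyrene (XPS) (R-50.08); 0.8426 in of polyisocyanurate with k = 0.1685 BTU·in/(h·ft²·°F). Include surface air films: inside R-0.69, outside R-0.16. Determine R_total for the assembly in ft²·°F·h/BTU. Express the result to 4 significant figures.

0.8426/0.1685 = 5.0006
R_total = 0.69 + 0.1399 + 50.08 + 5.0006 + 0.16 = 56.07 ft²·°F·h/BTU

56.07 ft²·°F·h/BTU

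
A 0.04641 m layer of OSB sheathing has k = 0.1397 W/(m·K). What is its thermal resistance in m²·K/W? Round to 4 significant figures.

0.3322 m²·K/W

R = L/k = 0.04641/0.1397 = 0.33221 m²·K/W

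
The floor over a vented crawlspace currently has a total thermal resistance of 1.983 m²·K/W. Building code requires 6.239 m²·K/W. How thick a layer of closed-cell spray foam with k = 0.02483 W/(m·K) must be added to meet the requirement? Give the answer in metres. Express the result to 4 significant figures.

ΔR = 6.239 − 1.983 = 4.256 m²·K/W
L = ΔR × k = 4.256 × 0.02483 = 0.10568 m

0.1057 m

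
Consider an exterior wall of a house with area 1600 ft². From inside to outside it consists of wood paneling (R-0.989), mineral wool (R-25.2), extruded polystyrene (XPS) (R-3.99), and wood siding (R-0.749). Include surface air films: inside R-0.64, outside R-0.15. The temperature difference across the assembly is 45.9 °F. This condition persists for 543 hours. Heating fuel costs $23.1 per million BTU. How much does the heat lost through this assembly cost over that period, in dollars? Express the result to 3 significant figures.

R_total = 0.64 + 0.989 + 25.2 + 3.99 + 0.749 + 0.15 = 31.72 ft²·°F·h/BTU
Q = 1600 × 45.9 / 31.72 = 2315 BTU/h
E = 2315 × 543 = 1257000 BTU
Cost = 1257000/10⁶ × 23.1 = $29.04

29.0 dollars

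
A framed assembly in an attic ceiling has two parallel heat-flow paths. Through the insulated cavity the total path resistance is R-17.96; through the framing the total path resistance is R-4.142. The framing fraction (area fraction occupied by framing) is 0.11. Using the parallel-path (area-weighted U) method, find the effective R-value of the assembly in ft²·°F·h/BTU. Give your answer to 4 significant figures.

U_eff = 0.89/17.96 + 0.11/4.142 = 0.049555 + 0.026557 = 0.076112
R_eff = 1/U_eff = 13.139 ft²·°F·h/BTU

13.14 ft²·°F·h/BTU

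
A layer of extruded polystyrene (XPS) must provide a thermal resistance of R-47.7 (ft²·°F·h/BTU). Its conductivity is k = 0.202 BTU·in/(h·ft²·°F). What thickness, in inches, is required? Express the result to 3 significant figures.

L = R × k = 47.7 × 0.202 = 9.635 in

9.64 in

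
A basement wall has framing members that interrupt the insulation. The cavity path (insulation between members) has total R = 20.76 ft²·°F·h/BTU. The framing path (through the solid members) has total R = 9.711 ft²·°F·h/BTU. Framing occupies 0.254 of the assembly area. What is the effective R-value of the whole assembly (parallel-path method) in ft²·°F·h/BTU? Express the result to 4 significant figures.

U_eff = 0.746/20.76 + 0.254/9.711 = 0.035934 + 0.026156 = 0.06209
R_eff = 1/U_eff = 16.106 ft²·°F·h/BTU

16.11 ft²·°F·h/BTU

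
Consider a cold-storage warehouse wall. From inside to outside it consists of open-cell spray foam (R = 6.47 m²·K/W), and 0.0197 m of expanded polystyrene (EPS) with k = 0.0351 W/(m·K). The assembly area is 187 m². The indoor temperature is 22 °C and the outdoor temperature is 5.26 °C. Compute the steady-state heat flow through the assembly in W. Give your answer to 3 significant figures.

0.0197/0.0351 = 0.5613
R_total = 6.47 + 0.5613 = 7.031 m²·K/W
Q = A·ΔT/R = 187 × (22 − 5.26) / 7.031 = 445.2 W

445 W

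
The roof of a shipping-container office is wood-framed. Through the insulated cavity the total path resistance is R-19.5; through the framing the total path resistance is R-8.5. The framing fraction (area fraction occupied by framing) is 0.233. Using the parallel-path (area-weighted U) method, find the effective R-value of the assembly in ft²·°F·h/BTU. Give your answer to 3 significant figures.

U_eff = 0.767/19.5 + 0.233/8.5 = 0.03933 + 0.02741 = 0.06675
R_eff = 1/U_eff = 14.98 ft²·°F·h/BTU

15.0 ft²·°F·h/BTU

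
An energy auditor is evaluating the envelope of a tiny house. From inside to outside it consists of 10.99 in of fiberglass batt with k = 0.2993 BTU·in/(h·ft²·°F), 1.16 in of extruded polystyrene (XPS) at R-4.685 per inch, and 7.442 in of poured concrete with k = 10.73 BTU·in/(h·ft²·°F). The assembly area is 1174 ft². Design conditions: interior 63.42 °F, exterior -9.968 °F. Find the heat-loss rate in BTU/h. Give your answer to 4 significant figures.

2011 BTU/h

10.99/0.2993 = 36.719
1.16 × 4.685 = 5.4346
7.442/10.73 = 0.69357
R_total = 36.719 + 5.4346 + 0.69357 = 42.847 ft²·°F·h/BTU
Q = A·ΔT/R = 1174 × (63.42 − (-9.968)) / 42.847 = 2010.8 BTU/h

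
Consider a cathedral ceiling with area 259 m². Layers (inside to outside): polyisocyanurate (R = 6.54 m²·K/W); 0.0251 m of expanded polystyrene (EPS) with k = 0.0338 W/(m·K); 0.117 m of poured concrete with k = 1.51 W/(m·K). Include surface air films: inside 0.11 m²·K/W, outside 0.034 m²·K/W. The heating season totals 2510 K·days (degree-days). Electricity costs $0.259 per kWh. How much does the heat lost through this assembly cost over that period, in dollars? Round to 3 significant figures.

539 dollars

0.0251/0.0338 = 0.7426
0.117/1.51 = 0.07748
R_total = 0.11 + 6.54 + 0.7426 + 0.07748 + 0.034 = 7.504 m²·K/W
E = A × HDD × 24 / R / 1000 = 259 × 2510 × 24 / 7.504 / 1000 = 2079 kWh
Cost = 2079 × 0.259 = $538.5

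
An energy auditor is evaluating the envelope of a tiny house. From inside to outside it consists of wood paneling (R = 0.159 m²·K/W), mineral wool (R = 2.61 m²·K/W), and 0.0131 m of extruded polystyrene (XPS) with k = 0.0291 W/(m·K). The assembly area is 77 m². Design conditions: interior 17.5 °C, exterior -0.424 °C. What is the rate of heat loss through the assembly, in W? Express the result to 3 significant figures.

429 W

0.0131/0.0291 = 0.4502
R_total = 0.159 + 2.61 + 0.4502 = 3.219 m²·K/W
Q = A·ΔT/R = 77 × (17.5 − (-0.424)) / 3.219 = 428.7 W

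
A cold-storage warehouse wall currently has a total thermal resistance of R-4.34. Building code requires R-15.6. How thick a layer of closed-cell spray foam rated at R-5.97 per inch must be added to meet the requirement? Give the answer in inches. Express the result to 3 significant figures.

ΔR = 15.6 − 4.34 = 11.26 ft²·°F·h/BTU
L = ΔR / (R/in) = 11.26/5.97 = 1.886 in

1.89 in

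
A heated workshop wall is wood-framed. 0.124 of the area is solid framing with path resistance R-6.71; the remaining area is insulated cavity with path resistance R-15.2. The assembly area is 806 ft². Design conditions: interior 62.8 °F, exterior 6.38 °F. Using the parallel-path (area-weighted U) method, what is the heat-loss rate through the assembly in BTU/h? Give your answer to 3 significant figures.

U_eff = 0.876/15.2 + 0.124/6.71 = 0.05763 + 0.01848 = 0.07611
R_eff = 1/U_eff = 13.14 ft²·°F·h/BTU
Q = 806 × (62.8 − 6.38) / 13.14 = 3461 BTU/h

3460 BTU/h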